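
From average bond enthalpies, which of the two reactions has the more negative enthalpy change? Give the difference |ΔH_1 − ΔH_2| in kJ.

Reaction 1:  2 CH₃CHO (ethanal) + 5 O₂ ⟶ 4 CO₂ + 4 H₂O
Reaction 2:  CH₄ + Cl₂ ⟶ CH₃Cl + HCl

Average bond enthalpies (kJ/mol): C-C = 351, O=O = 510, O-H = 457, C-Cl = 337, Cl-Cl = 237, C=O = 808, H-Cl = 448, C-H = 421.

Reaction 1:
  Bonds broken (reactants):
    C-C: 2 × 351 = 702
    C-H: 8 × 421 = 3368
    C=O: 2 × 808 = 1616
    O=O: 5 × 510 = 2550
    Σ(broken) = 8236 kJ
  Bonds formed (products):
    C=O: 8 × 808 = 6464
    O-H: 8 × 457 = 3656
    Σ(formed) = 10120 kJ
  ΔH_1 = 8236 − 10120 = −1884 kJ
Reaction 2:
  Bonds broken (reactants):
    C-H: 4 × 421 = 1684
    Cl-Cl: 1 × 237 = 237
    Σ(broken) = 1921 kJ
  Bonds formed (products):
    C-Cl: 1 × 337 = 337
    C-H: 3 × 421 = 1263
    H-Cl: 1 × 448 = 448
    Σ(formed) = 2048 kJ
  ΔH_2 = 1921 − 2048 = −127 kJ
ΔH_1 − ΔH_2 = −1757 kJ, so reaction 1 has the more negative ΔH; |ΔH_1 − ΔH_2| = 1757 kJ.

Reaction 1, by 1757 kJ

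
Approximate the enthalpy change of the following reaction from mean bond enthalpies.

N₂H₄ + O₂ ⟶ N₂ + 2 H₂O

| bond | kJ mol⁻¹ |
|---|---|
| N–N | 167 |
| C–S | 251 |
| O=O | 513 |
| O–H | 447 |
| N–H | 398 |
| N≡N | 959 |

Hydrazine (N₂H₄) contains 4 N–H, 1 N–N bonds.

Bonds broken (reactants):
  N–H: 4 × 398 = 1592
  N–N: 1 × 167 = 167
  O=O: 1 × 513 = 513
  Σ(broken) = 2272 kJ
Bonds formed (products):
  N≡N: 1 × 959 = 959
  O–H: 4 × 447 = 1788
  Σ(formed) = 2747 kJ
ΔH = Σ(broken) − Σ(formed) = 2272 − 2747 = −475 kJ

ΔH ≈ −475 kJ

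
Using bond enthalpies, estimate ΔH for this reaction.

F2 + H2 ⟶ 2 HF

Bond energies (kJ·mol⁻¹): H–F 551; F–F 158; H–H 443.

Bonds broken (reactants):
  F–F: 1 × 158 = 158
  H–H: 1 × 443 = 443
  Σ(broken) = 601 kJ
Bonds formed (products):
  H–F: 2 × 551 = 1102
  Σ(formed) = 1102 kJ
ΔH = Σ(broken) − Σ(formed) = 601 − 1102 = −501 kJ

ΔH ≈ −501 kJ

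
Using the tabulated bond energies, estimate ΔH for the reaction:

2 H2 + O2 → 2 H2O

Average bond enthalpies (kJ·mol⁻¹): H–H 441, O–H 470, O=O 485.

ΔH ≈ −513 kJ

Bonds broken (reactants):
  H–H: 2 × 441 = 882
  O=O: 1 × 485 = 485
  Σ(broken) = 1367 kJ
Bonds formed (products):
  O–H: 4 × 470 = 1880
  Σ(formed) = 1880 kJ
ΔH = Σ(broken) − Σ(formed) = 1367 − 1880 = −513 kJ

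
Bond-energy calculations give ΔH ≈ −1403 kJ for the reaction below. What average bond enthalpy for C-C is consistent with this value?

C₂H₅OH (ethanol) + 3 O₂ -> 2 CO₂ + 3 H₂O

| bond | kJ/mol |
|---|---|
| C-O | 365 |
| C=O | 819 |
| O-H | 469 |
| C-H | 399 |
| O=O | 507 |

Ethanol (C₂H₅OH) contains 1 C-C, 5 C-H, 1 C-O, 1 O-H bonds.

Let D be the C-C bond energy.
Σ(broken) = 1×D + 5×399 + 1×365 + 1×469 + 3×507 = 4350 + D
Σ(formed) = 4×819 + 6×469 = 6090
ΔH = Σ(broken) − Σ(formed) = (4350 + D) − (6090) = −1740 + D
Setting this equal to −1403 kJ gives D = 337 kJ/mol.

D(C-C) ≈ 337 kJ/mol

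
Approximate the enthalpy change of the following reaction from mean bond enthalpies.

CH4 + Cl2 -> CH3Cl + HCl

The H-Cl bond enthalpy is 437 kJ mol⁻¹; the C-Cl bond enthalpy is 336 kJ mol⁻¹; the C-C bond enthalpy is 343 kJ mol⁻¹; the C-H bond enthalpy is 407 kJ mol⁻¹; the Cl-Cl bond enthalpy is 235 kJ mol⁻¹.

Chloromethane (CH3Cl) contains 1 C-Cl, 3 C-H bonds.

ΔH ≈ −131 kJ

Bonds broken (reactants):
  C-H: 4 × 407 = 1628
  Cl-Cl: 1 × 235 = 235
  Σ(broken) = 1863 kJ
Bonds formed (products):
  C-Cl: 1 × 336 = 336
  C-H: 3 × 407 = 1221
  H-Cl: 1 × 437 = 437
  Σ(formed) = 1994 kJ
ΔH = Σ(broken) − Σ(formed) = 1863 − 1994 = −131 kJ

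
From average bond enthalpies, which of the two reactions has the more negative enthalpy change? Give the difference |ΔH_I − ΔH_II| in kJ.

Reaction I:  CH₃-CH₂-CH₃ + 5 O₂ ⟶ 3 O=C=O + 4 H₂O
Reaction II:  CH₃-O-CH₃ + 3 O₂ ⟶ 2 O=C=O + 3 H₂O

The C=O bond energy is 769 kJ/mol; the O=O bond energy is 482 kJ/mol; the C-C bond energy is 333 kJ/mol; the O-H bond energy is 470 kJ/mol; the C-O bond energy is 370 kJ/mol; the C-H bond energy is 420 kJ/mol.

Reaction I:
  Bonds broken (reactants):
    C-C: 2 × 333 = 666
    C-H: 8 × 420 = 3360
    O=O: 5 × 482 = 2410
    Σ(broken) = 6436 kJ
  Bonds formed (products):
    C=O: 6 × 769 = 4614
    O-H: 8 × 470 = 3760
    Σ(formed) = 8374 kJ
  ΔH_I = 6436 − 8374 = −1938 kJ
Reaction II:
  Bonds broken (reactants):
    C-H: 6 × 420 = 2520
    C-O: 2 × 370 = 740
    O=O: 3 × 482 = 1446
    Σ(broken) = 4706 kJ
  Bonds formed (products):
    C=O: 4 × 769 = 3076
    O-H: 6 × 470 = 2820
    Σ(formed) = 5896 kJ
  ΔH_II = 4706 − 5896 = −1190 kJ
ΔH_I − ΔH_II = −748 kJ, so reaction I has the more negative ΔH; |ΔH_I − ΔH_II| = 748 kJ.

Reaction I, by 748 kJ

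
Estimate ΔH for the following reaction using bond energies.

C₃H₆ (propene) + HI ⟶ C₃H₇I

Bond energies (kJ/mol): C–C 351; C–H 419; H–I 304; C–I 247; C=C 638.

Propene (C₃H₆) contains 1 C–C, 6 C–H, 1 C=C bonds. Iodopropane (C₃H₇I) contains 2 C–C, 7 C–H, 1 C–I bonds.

ΔH ≈ −75 kJ

Bonds broken (reactants):
  C–C: 1 × 351 = 351
  C–H: 6 × 419 = 2514
  C=C: 1 × 638 = 638
  H–I: 1 × 304 = 304
  Σ(broken) = 3807 kJ
Bonds formed (products):
  C–C: 2 × 351 = 702
  C–H: 7 × 419 = 2933
  C–I: 1 × 247 = 247
  Σ(formed) = 3882 kJ
ΔH = Σ(broken) − Σ(formed) = 3807 − 3882 = −75 kJ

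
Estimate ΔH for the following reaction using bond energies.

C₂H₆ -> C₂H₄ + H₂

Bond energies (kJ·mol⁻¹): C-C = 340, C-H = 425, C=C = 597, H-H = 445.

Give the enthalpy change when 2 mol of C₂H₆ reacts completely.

Bonds broken (reactants):
  C-C: 1 × 340 = 340
  C-H: 6 × 425 = 2550
  Σ(broken) = 2890 kJ
Bonds formed (products):
  C-H: 4 × 425 = 1700
  C=C: 1 × 597 = 597
  H-H: 1 × 445 = 445
  Σ(formed) = 2742 kJ
ΔH = Σ(broken) − Σ(formed) = 2890 − 2742 = +148 kJ
For 2× the reaction as written: 2 × (+148) = +296 kJ

ΔH = +296 kJ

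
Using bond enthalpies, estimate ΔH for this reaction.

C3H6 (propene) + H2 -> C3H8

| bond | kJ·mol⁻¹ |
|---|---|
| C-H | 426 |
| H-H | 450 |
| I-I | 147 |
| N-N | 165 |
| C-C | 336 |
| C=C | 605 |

ΔH ≈ −133 kJ

Bonds broken (reactants):
  C-C: 1 × 336 = 336
  C-H: 6 × 426 = 2556
  C=C: 1 × 605 = 605
  H-H: 1 × 450 = 450
  Σ(broken) = 3947 kJ
Bonds formed (products):
  C-C: 2 × 336 = 672
  C-H: 8 × 426 = 3408
  Σ(formed) = 4080 kJ
ΔH = Σ(broken) − Σ(formed) = 3947 − 4080 = −133 kJ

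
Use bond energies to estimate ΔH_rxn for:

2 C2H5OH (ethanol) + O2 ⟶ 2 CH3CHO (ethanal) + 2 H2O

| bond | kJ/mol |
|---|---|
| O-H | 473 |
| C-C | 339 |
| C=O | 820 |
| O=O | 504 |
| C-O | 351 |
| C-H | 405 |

ΔH ≈ −570 kJ

Bonds broken (reactants):
  C-C: 2 × 339 = 678
  C-H: 10 × 405 = 4050
  C-O: 2 × 351 = 702
  O-H: 2 × 473 = 946
  O=O: 1 × 504 = 504
  Σ(broken) = 6880 kJ
Bonds formed (products):
  C-C: 2 × 339 = 678
  C-H: 8 × 405 = 3240
  C=O: 2 × 820 = 1640
  O-H: 4 × 473 = 1892
  Σ(formed) = 7450 kJ
ΔH = Σ(broken) − Σ(formed) = 6880 − 7450 = −570 kJ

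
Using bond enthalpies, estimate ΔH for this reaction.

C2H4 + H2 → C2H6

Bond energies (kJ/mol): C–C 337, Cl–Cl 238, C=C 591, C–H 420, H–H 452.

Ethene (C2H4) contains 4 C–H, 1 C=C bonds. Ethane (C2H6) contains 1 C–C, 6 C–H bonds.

Bonds broken (reactants):
  C–H: 4 × 420 = 1680
  C=C: 1 × 591 = 591
  H–H: 1 × 452 = 452
  Σ(broken) = 2723 kJ
Bonds formed (products):
  C–C: 1 × 337 = 337
  C–H: 6 × 420 = 2520
  Σ(formed) = 2857 kJ
ΔH = Σ(broken) − Σ(formed) = 2723 − 2857 = −134 kJ

ΔH ≈ −134 kJ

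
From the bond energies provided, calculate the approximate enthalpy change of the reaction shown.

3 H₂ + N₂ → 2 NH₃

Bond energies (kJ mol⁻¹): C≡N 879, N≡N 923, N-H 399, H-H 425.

ΔH ≈ −196 kJ

Bonds broken (reactants):
  H-H: 3 × 425 = 1275
  N≡N: 1 × 923 = 923
  Σ(broken) = 2198 kJ
Bonds formed (products):
  N-H: 6 × 399 = 2394
  Σ(formed) = 2394 kJ
ΔH = Σ(broken) − Σ(formed) = 2198 − 2394 = −196 kJ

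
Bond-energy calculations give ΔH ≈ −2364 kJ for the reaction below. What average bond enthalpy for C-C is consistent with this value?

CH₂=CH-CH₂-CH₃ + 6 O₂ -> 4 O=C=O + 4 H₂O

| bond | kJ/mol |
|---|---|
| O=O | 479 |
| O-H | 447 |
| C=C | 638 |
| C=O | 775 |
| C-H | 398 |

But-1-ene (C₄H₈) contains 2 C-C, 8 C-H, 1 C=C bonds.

Let D be the C-C bond energy.
Σ(broken) = 2×D + 8×398 + 1×638 + 6×479 = 6696 + 2D
Σ(formed) = 8×775 + 8×447 = 9776
ΔH = Σ(broken) − Σ(formed) = (6696 + 2D) − (9776) = −3080 + 2D
Setting this equal to −2364 kJ gives 2D = 716, so D = 358 kJ/mol.

D(C-C) ≈ 358 kJ/mol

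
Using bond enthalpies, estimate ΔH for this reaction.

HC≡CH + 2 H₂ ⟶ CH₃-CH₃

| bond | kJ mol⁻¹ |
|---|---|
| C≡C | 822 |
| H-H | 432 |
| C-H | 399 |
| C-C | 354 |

Bonds broken (reactants):
  C≡C: 1 × 822 = 822
  C-H: 2 × 399 = 798
  H-H: 2 × 432 = 864
  Σ(broken) = 2484 kJ
Bonds formed (products):
  C-C: 1 × 354 = 354
  C-H: 6 × 399 = 2394
  Σ(formed) = 2748 kJ
ΔH = Σ(broken) − Σ(formed) = 2484 − 2748 = −264 kJ

ΔH ≈ −264 kJ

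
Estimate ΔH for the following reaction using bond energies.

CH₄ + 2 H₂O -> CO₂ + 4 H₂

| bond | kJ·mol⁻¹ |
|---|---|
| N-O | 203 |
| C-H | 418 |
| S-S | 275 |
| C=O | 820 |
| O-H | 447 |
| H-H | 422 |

Bonds broken (reactants):
  C-H: 4 × 418 = 1672
  O-H: 4 × 447 = 1788
  Σ(broken) = 3460 kJ
Bonds formed (products):
  C=O: 2 × 820 = 1640
  H-H: 4 × 422 = 1688
  Σ(formed) = 3328 kJ
ΔH = Σ(broken) − Σ(formed) = 3460 − 3328 = +132 kJ

ΔH ≈ +132 kJ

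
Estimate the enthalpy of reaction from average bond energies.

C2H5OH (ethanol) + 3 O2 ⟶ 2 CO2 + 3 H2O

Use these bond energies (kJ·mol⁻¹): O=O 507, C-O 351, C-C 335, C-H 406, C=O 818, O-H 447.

ΔH ≈ −1270 kJ

Bonds broken (reactants):
  C-C: 1 × 335 = 335
  C-H: 5 × 406 = 2030
  C-O: 1 × 351 = 351
  O-H: 1 × 447 = 447
  O=O: 3 × 507 = 1521
  Σ(broken) = 4684 kJ
Bonds formed (products):
  C=O: 4 × 818 = 3272
  O-H: 6 × 447 = 2682
  Σ(formed) = 5954 kJ
ΔH = Σ(broken) − Σ(formed) = 4684 − 5954 = −1270 kJ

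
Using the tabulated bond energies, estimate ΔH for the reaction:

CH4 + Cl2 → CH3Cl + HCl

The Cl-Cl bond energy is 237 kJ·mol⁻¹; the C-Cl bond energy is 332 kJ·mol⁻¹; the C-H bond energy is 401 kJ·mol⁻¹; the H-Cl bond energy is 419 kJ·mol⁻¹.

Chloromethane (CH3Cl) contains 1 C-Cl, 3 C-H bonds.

ΔH ≈ −113 kJ

Bonds broken (reactants):
  C-H: 4 × 401 = 1604
  Cl-Cl: 1 × 237 = 237
  Σ(broken) = 1841 kJ
Bonds formed (products):
  C-Cl: 1 × 332 = 332
  C-H: 3 × 401 = 1203
  H-Cl: 1 × 419 = 419
  Σ(formed) = 1954 kJ
ΔH = Σ(broken) − Σ(formed) = 1841 − 1954 = −113 kJ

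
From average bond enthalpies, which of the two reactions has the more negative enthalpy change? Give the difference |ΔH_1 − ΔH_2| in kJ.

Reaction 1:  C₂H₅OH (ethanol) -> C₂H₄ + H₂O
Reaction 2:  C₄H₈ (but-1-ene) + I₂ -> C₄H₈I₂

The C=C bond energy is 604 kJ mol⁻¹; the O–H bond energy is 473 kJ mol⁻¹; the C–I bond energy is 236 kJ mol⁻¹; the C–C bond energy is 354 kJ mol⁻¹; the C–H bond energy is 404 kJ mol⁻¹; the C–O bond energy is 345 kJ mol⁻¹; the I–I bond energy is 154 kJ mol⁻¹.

Reaction 2, by 94 kJ

Reaction 1:
  Bonds broken (reactants):
    C–C: 1 × 354 = 354
    C–H: 5 × 404 = 2020
    C–O: 1 × 345 = 345
    O–H: 1 × 473 = 473
    Σ(broken) = 3192 kJ
  Bonds formed (products):
    C–H: 4 × 404 = 1616
    C=C: 1 × 604 = 604
    O–H: 2 × 473 = 946
    Σ(formed) = 3166 kJ
  ΔH_1 = 3192 − 3166 = +26 kJ
Reaction 2:
  Bonds broken (reactants):
    C–C: 2 × 354 = 708
    C–H: 8 × 404 = 3232
    C=C: 1 × 604 = 604
    I–I: 1 × 154 = 154
    Σ(broken) = 4698 kJ
  Bonds formed (products):
    C–C: 3 × 354 = 1062
    C–H: 8 × 404 = 3232
    C–I: 2 × 236 = 472
    Σ(formed) = 4766 kJ
  ΔH_2 = 4698 − 4766 = −68 kJ
ΔH_1 − ΔH_2 = +94 kJ, so reaction 2 has the more negative ΔH; |ΔH_1 − ΔH_2| = 94 kJ.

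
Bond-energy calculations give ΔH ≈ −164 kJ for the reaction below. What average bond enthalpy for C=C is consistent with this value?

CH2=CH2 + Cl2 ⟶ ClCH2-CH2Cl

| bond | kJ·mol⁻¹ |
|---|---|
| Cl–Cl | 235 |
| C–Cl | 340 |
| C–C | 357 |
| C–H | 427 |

D(C=C) ≈ 638 kJ/mol

Let D be the C=C bond energy.
Σ(broken) = 4×427 + 1×D + 1×235 = 1943 + D
Σ(formed) = 1×357 + 2×340 + 4×427 = 2745
ΔH = Σ(broken) − Σ(formed) = (1943 + D) − (2745) = −802 + D
Setting this equal to −164 kJ gives D = 638 kJ/mol.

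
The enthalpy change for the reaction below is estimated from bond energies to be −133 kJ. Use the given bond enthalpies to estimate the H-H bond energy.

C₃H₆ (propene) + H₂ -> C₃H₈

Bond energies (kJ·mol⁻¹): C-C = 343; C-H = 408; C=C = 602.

D(H-H) ≈ 424 kJ/mol

Let D be the H-H bond energy.
Σ(broken) = 1×343 + 6×408 + 1×602 + 1×D = 3393 + D
Σ(formed) = 2×343 + 8×408 = 3950
ΔH = Σ(broken) − Σ(formed) = (3393 + D) − (3950) = −557 + D
Setting this equal to −133 kJ gives D = 424 kJ/mol.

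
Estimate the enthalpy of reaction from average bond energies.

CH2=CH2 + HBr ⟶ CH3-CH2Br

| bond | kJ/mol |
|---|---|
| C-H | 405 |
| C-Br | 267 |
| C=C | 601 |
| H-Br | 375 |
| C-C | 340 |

ΔH ≈ −36 kJ

Bonds broken (reactants):
  C-H: 4 × 405 = 1620
  C=C: 1 × 601 = 601
  H-Br: 1 × 375 = 375
  Σ(broken) = 2596 kJ
Bonds formed (products):
  C-Br: 1 × 267 = 267
  C-C: 1 × 340 = 340
  C-H: 5 × 405 = 2025
  Σ(formed) = 2632 kJ
ΔH = Σ(broken) − Σ(formed) = 2596 − 2632 = −36 kJ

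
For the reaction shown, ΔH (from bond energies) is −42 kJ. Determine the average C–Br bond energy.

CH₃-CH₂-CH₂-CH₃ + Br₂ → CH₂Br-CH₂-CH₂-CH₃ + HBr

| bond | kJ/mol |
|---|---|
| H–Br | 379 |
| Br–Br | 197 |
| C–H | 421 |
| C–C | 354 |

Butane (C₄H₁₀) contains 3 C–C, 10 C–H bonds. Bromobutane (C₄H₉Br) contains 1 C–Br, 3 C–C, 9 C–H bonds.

Let D be the C–Br bond energy.
Σ(broken) = 1×197 + 3×354 + 10×421 = 5469
Σ(formed) = 1×D + 3×354 + 9×421 + 1×379 = 5230 + D
ΔH = Σ(broken) − Σ(formed) = (5469) − (5230 + D) = +239 − D
Setting this equal to −42 kJ gives D = 281 kJ/mol.

D(C–Br) ≈ 281 kJ/mol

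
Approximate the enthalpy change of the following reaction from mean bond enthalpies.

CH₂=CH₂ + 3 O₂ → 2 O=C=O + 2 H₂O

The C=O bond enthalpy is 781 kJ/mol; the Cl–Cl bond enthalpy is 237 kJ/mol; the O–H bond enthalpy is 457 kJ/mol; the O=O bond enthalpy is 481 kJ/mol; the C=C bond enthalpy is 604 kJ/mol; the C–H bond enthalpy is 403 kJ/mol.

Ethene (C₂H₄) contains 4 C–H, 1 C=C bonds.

ΔH ≈ −1293 kJ

Bonds broken (reactants):
  C–H: 4 × 403 = 1612
  C=C: 1 × 604 = 604
  O=O: 3 × 481 = 1443
  Σ(broken) = 3659 kJ
Bonds formed (products):
  C=O: 4 × 781 = 3124
  O–H: 4 × 457 = 1828
  Σ(formed) = 4952 kJ
ΔH = Σ(broken) − Σ(formed) = 3659 − 4952 = −1293 kJ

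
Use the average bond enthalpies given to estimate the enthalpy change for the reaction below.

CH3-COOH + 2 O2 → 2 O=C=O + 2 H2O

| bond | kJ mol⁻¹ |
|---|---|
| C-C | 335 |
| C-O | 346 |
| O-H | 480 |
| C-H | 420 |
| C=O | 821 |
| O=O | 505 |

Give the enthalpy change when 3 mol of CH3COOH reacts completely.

Bonds broken (reactants):
  C-C: 1 × 335 = 335
  C-H: 3 × 420 = 1260
  C-O: 1 × 346 = 346
  C=O: 1 × 821 = 821
  O-H: 1 × 480 = 480
  O=O: 2 × 505 = 1010
  Σ(broken) = 4252 kJ
Bonds formed (products):
  C=O: 4 × 821 = 3284
  O-H: 4 × 480 = 1920
  Σ(formed) = 5204 kJ
ΔH = Σ(broken) − Σ(formed) = 4252 − 5204 = −952 kJ
For 3× the reaction as written: 3 × (−952) = −2856 kJ

ΔH = −2856 kJ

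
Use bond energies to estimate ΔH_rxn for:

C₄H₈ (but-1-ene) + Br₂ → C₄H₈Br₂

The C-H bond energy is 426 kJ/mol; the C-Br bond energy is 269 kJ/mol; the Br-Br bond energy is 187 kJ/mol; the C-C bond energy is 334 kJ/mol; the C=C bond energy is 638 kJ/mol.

Bonds broken (reactants):
  Br-Br: 1 × 187 = 187
  C-C: 2 × 334 = 668
  C-H: 8 × 426 = 3408
  C=C: 1 × 638 = 638
  Σ(broken) = 4901 kJ
Bonds formed (products):
  C-Br: 2 × 269 = 538
  C-C: 3 × 334 = 1002
  C-H: 8 × 426 = 3408
  Σ(formed) = 4948 kJ
ΔH = Σ(broken) − Σ(formed) = 4901 − 4948 = −47 kJ

ΔH ≈ −47 kJ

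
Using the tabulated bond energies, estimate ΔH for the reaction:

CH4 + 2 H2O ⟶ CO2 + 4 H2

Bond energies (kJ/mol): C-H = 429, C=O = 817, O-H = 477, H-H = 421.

Bonds broken (reactants):
  C-H: 4 × 429 = 1716
  O-H: 4 × 477 = 1908
  Σ(broken) = 3624 kJ
Bonds formed (products):
  C=O: 2 × 817 = 1634
  H-H: 4 × 421 = 1684
  Σ(formed) = 3318 kJ
ΔH = Σ(broken) − Σ(formed) = 3624 − 3318 = +306 kJ

ΔH ≈ +306 kJ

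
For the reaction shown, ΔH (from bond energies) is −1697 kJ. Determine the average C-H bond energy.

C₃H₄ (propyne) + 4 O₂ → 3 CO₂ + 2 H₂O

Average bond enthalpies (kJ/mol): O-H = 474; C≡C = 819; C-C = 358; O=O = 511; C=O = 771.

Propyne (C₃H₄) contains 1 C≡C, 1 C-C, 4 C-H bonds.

D(C-H) ≈ 401 kJ/mol

Let D be the C-H bond energy.
Σ(broken) = 1×819 + 1×358 + 4×D + 4×511 = 3221 + 4D
Σ(formed) = 6×771 + 4×474 = 6522
ΔH = Σ(broken) − Σ(formed) = (3221 + 4D) − (6522) = −3301 + 4D
Setting this equal to −1697 kJ gives 4D = 1604, so D = 401 kJ/mol.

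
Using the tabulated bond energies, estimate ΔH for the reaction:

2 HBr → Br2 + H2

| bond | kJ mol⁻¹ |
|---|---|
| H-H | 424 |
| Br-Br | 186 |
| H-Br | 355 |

ΔH ≈ +100 kJ

Bonds broken (reactants):
  H-Br: 2 × 355 = 710
  Σ(broken) = 710 kJ
Bonds formed (products):
  Br-Br: 1 × 186 = 186
  H-H: 1 × 424 = 424
  Σ(formed) = 610 kJ
ΔH = Σ(broken) − Σ(formed) = 710 − 610 = +100 kJ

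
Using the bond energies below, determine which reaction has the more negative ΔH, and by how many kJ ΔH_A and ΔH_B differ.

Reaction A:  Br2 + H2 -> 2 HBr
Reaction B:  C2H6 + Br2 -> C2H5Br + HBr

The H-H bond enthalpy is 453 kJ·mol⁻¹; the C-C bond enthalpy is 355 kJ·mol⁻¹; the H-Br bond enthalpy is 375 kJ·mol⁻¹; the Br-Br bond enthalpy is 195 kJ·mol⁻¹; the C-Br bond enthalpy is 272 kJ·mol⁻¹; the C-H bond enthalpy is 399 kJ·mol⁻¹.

Reaction A:
  Bonds broken (reactants):
    Br-Br: 1 × 195 = 195
    H-H: 1 × 453 = 453
    Σ(broken) = 648 kJ
  Bonds formed (products):
    H-Br: 2 × 375 = 750
    Σ(formed) = 750 kJ
  ΔH_A = 648 − 750 = −102 kJ
Reaction B:
  Bonds broken (reactants):
    Br-Br: 1 × 195 = 195
    C-C: 1 × 355 = 355
    C-H: 6 × 399 = 2394
    Σ(broken) = 2944 kJ
  Bonds formed (products):
    C-Br: 1 × 272 = 272
    C-C: 1 × 355 = 355
    C-H: 5 × 399 = 1995
    H-Br: 1 × 375 = 375
    Σ(formed) = 2997 kJ
  ΔH_B = 2944 − 2997 = −53 kJ
ΔH_A − ΔH_B = −49 kJ, so reaction A has the more negative ΔH; |ΔH_A − ΔH_B| = 49 kJ.

Reaction A, by 49 kJ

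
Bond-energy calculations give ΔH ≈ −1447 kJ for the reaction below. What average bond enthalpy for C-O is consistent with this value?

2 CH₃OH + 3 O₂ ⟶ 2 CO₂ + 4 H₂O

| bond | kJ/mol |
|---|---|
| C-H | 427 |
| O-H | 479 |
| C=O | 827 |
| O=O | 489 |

D(C-O) ≈ 353 kJ/mol

Let D be the C-O bond energy.
Σ(broken) = 6×427 + 2×D + 2×479 + 3×489 = 4987 + 2D
Σ(formed) = 4×827 + 8×479 = 7140
ΔH = Σ(broken) − Σ(formed) = (4987 + 2D) − (7140) = −2153 + 2D
Setting this equal to −1447 kJ gives 2D = 706, so D = 353 kJ/mol.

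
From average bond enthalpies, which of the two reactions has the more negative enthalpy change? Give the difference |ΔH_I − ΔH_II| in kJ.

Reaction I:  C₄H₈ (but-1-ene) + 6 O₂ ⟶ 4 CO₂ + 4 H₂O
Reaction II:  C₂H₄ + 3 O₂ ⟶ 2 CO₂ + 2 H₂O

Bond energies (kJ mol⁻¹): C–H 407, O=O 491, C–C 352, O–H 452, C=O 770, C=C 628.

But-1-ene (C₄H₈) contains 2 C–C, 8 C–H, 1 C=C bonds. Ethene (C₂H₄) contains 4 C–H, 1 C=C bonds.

Reaction I:
  Bonds broken (reactants):
    C–C: 2 × 352 = 704
    C–H: 8 × 407 = 3256
    C=C: 1 × 628 = 628
    O=O: 6 × 491 = 2946
    Σ(broken) = 7534 kJ
  Bonds formed (products):
    C=O: 8 × 770 = 6160
    O–H: 8 × 452 = 3616
    Σ(formed) = 9776 kJ
  ΔH_I = 7534 − 9776 = −2242 kJ
Reaction II:
  Bonds broken (reactants):
    C–H: 4 × 407 = 1628
    C=C: 1 × 628 = 628
    O=O: 3 × 491 = 1473
    Σ(broken) = 3729 kJ
  Bonds formed (products):
    C=O: 4 × 770 = 3080
    O–H: 4 × 452 = 1808
    Σ(formed) = 4888 kJ
  ΔH_II = 3729 − 4888 = −1159 kJ
ΔH_I − ΔH_II = −1083 kJ, so reaction I has the more negative ΔH; |ΔH_I − ΔH_II| = 1083 kJ.

Reaction I, by 1083 kJ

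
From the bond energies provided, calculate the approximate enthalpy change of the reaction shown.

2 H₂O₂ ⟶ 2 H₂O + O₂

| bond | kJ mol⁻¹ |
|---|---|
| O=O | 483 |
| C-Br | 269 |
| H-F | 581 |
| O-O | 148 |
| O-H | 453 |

ΔH ≈ −187 kJ

Bonds broken (reactants):
  O-H: 4 × 453 = 1812
  O-O: 2 × 148 = 296
  Σ(broken) = 2108 kJ
Bonds formed (products):
  O-H: 4 × 453 = 1812
  O=O: 1 × 483 = 483
  Σ(formed) = 2295 kJ
ΔH = Σ(broken) − Σ(formed) = 2108 − 2295 = −187 kJ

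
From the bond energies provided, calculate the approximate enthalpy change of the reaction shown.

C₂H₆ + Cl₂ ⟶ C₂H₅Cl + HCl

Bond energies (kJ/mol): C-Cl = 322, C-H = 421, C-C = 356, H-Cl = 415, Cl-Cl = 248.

Bonds broken (reactants):
  C-C: 1 × 356 = 356
  C-H: 6 × 421 = 2526
  Cl-Cl: 1 × 248 = 248
  Σ(broken) = 3130 kJ
Bonds formed (products):
  C-C: 1 × 356 = 356
  C-Cl: 1 × 322 = 322
  C-H: 5 × 421 = 2105
  H-Cl: 1 × 415 = 415
  Σ(formed) = 3198 kJ
ΔH = Σ(broken) − Σ(formed) = 3130 − 3198 = −68 kJ

ΔH ≈ −68 kJ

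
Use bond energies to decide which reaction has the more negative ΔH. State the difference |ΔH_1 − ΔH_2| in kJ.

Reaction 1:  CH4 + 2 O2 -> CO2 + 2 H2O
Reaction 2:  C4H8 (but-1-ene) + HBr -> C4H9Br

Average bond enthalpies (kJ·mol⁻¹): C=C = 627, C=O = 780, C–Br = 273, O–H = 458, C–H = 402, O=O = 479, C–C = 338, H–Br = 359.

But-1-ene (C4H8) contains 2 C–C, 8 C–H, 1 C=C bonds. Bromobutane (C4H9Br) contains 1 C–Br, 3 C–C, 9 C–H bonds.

Reaction 1, by 799 kJ

Reaction 1:
  Bonds broken (reactants):
    C–H: 4 × 402 = 1608
    O=O: 2 × 479 = 958
    Σ(broken) = 2566 kJ
  Bonds formed (products):
    C=O: 2 × 780 = 1560
    O–H: 4 × 458 = 1832
    Σ(formed) = 3392 kJ
  ΔH_1 = 2566 − 3392 = −826 kJ
Reaction 2:
  Bonds broken (reactants):
    C–C: 2 × 338 = 676
    C–H: 8 × 402 = 3216
    C=C: 1 × 627 = 627
    H–Br: 1 × 359 = 359
    Σ(broken) = 4878 kJ
  Bonds formed (products):
    C–Br: 1 × 273 = 273
    C–C: 3 × 338 = 1014
    C–H: 9 × 402 = 3618
    Σ(formed) = 4905 kJ
  ΔH_2 = 4878 − 4905 = −27 kJ
ΔH_1 − ΔH_2 = −799 kJ, so reaction 1 has the more negative ΔH; |ΔH_1 − ΔH_2| = 799 kJ.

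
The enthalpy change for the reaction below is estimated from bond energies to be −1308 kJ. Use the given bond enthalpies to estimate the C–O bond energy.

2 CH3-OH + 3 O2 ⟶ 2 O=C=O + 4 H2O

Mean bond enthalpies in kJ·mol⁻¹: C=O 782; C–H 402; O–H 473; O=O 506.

D(C–O) ≈ 364 kJ/mol

Let D be the C–O bond energy.
Σ(broken) = 6×402 + 2×D + 2×473 + 3×506 = 4876 + 2D
Σ(formed) = 4×782 + 8×473 = 6912
ΔH = Σ(broken) − Σ(formed) = (4876 + 2D) − (6912) = −2036 + 2D
Setting this equal to −1308 kJ gives 2D = 728, so D = 364 kJ/mol.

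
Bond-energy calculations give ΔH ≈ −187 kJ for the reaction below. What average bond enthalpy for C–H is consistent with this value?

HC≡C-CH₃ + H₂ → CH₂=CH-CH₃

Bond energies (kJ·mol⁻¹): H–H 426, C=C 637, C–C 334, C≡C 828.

D(C–H) ≈ 402 kJ/mol

Let D be the C–H bond energy.
Σ(broken) = 1×828 + 1×334 + 4×D + 1×426 = 1588 + 4D
Σ(formed) = 1×334 + 6×D + 1×637 = 971 + 6D
ΔH = Σ(broken) − Σ(formed) = (1588 + 4D) − (971 + 6D) = +617 − 2D
Setting this equal to −187 kJ gives 2D = 804, so D = 402 kJ/mol.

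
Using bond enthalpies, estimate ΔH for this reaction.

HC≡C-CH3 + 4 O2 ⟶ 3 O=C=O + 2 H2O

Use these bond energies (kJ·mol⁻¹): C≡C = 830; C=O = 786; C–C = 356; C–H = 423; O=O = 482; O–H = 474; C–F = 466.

ΔH ≈ −1806 kJ

Bonds broken (reactants):
  C≡C: 1 × 830 = 830
  C–C: 1 × 356 = 356
  C–H: 4 × 423 = 1692
  O=O: 4 × 482 = 1928
  Σ(broken) = 4806 kJ
Bonds formed (products):
  C=O: 6 × 786 = 4716
  O–H: 4 × 474 = 1896
  Σ(formed) = 6612 kJ
ΔH = Σ(broken) − Σ(formed) = 4806 − 6612 = −1806 kJ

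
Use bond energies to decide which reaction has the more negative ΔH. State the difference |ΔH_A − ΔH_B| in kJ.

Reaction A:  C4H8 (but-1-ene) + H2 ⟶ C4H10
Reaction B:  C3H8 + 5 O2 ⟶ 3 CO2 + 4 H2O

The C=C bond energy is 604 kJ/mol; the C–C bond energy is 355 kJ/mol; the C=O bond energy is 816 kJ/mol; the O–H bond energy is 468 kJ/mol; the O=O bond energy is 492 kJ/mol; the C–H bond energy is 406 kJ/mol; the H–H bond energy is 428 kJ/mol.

Reaction B, by 2087 kJ

Reaction A:
  Bonds broken (reactants):
    C–C: 2 × 355 = 710
    C–H: 8 × 406 = 3248
    C=C: 1 × 604 = 604
    H–H: 1 × 428 = 428
    Σ(broken) = 4990 kJ
  Bonds formed (products):
    C–C: 3 × 355 = 1065
    C–H: 10 × 406 = 4060
    Σ(formed) = 5125 kJ
  ΔH_A = 4990 − 5125 = −135 kJ
Reaction B:
  Bonds broken (reactants):
    C–C: 2 × 355 = 710
    C–H: 8 × 406 = 3248
    O=O: 5 × 492 = 2460
    Σ(broken) = 6418 kJ
  Bonds formed (products):
    C=O: 6 × 816 = 4896
    O–H: 8 × 468 = 3744
    Σ(formed) = 8640 kJ
  ΔH_B = 6418 − 8640 = −2222 kJ
ΔH_A − ΔH_B = +2087 kJ, so reaction B has the more negative ΔH; |ΔH_A − ΔH_B| = 2087 kJ.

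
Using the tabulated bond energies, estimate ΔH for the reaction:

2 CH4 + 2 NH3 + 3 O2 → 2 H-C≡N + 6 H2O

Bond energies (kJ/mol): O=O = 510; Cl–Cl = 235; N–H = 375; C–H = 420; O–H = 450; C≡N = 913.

Bonds broken (reactants):
  C–H: 8 × 420 = 3360
  N–H: 6 × 375 = 2250
  O=O: 3 × 510 = 1530
  Σ(broken) = 7140 kJ
Bonds formed (products):
  C≡N: 2 × 913 = 1826
  C–H: 2 × 420 = 840
  O–H: 12 × 450 = 5400
  Σ(formed) = 8066 kJ
ΔH = Σ(broken) − Σ(formed) = 7140 − 8066 = −926 kJ

ΔH ≈ −926 kJ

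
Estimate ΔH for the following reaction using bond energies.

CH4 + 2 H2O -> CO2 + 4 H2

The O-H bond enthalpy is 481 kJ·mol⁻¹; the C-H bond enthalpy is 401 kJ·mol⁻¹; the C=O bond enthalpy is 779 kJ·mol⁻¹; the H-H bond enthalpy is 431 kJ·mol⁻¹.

ΔH ≈ +246 kJ

Bonds broken (reactants):
  C-H: 4 × 401 = 1604
  O-H: 4 × 481 = 1924
  Σ(broken) = 3528 kJ
Bonds formed (products):
  C=O: 2 × 779 = 1558
  H-H: 4 × 431 = 1724
  Σ(formed) = 3282 kJ
ΔH = Σ(broken) − Σ(formed) = 3528 − 3282 = +246 kJ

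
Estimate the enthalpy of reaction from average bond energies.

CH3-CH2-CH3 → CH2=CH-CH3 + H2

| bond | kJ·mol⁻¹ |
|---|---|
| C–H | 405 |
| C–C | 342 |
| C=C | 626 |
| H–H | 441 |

ΔH ≈ +85 kJ

Bonds broken (reactants):
  C–C: 2 × 342 = 684
  C–H: 8 × 405 = 3240
  Σ(broken) = 3924 kJ
Bonds formed (products):
  C–C: 1 × 342 = 342
  C–H: 6 × 405 = 2430
  C=C: 1 × 626 = 626
  H–H: 1 × 441 = 441
  Σ(formed) = 3839 kJ
ΔH = Σ(broken) − Σ(formed) = 3924 − 3839 = +85 kJ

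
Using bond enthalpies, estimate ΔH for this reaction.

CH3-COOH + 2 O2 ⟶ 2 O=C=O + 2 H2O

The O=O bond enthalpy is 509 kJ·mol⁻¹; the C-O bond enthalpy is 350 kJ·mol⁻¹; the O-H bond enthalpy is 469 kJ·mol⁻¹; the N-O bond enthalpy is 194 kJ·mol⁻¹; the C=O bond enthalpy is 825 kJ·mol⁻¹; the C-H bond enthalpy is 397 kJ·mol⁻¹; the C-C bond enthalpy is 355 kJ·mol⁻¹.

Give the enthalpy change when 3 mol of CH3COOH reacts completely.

ΔH = −2904 kJ

Bonds broken (reactants):
  C-C: 1 × 355 = 355
  C-H: 3 × 397 = 1191
  C-O: 1 × 350 = 350
  C=O: 1 × 825 = 825
  O-H: 1 × 469 = 469
  O=O: 2 × 509 = 1018
  Σ(broken) = 4208 kJ
Bonds formed (products):
  C=O: 4 × 825 = 3300
  O-H: 4 × 469 = 1876
  Σ(formed) = 5176 kJ
ΔH = Σ(broken) − Σ(formed) = 4208 − 5176 = −968 kJ
For 3× the reaction as written: 3 × (−968) = −2904 kJ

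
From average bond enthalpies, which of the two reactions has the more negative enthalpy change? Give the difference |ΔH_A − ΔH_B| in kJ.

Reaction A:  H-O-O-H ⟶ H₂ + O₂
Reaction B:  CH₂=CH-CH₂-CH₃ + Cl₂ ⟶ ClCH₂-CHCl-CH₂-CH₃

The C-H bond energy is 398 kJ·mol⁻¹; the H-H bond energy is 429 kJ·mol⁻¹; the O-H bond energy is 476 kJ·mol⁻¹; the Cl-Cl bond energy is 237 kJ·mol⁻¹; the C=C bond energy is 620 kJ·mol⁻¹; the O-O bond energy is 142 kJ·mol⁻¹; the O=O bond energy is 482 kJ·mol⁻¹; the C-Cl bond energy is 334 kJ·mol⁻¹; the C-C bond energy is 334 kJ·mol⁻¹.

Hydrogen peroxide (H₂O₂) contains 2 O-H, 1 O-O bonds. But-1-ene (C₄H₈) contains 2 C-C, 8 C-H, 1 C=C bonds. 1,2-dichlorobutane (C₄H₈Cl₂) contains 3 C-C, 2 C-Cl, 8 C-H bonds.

Reaction B, by 328 kJ

Reaction A:
  Bonds broken (reactants):
    O-H: 2 × 476 = 952
    O-O: 1 × 142 = 142
    Σ(broken) = 1094 kJ
  Bonds formed (products):
    H-H: 1 × 429 = 429
    O=O: 1 × 482 = 482
    Σ(formed) = 911 kJ
  ΔH_A = 1094 − 911 = +183 kJ
Reaction B:
  Bonds broken (reactants):
    C-C: 2 × 334 = 668
    C-H: 8 × 398 = 3184
    C=C: 1 × 620 = 620
    Cl-Cl: 1 × 237 = 237
    Σ(broken) = 4709 kJ
  Bonds formed (products):
    C-C: 3 × 334 = 1002
    C-Cl: 2 × 334 = 668
    C-H: 8 × 398 = 3184
    Σ(formed) = 4854 kJ
  ΔH_B = 4709 − 4854 = −145 kJ
ΔH_A − ΔH_B = +328 kJ, so reaction B has the more negative ΔH; |ΔH_A − ΔH_B| = 328 kJ.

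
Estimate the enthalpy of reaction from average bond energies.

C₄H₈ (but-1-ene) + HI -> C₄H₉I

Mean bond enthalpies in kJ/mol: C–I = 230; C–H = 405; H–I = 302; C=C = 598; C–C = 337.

Bonds broken (reactants):
  C–C: 2 × 337 = 674
  C–H: 8 × 405 = 3240
  C=C: 1 × 598 = 598
  H–I: 1 × 302 = 302
  Σ(broken) = 4814 kJ
Bonds formed (products):
  C–C: 3 × 337 = 1011
  C–H: 9 × 405 = 3645
  C–I: 1 × 230 = 230
  Σ(formed) = 4886 kJ
ΔH = Σ(broken) − Σ(formed) = 4814 − 4886 = −72 kJ

ΔH ≈ −72 kJ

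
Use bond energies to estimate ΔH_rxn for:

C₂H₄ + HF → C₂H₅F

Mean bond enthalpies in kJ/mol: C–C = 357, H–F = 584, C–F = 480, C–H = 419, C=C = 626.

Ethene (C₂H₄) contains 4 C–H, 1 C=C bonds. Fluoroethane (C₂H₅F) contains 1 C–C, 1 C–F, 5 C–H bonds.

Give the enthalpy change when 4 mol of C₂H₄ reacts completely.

ΔH = −184 kJ

Bonds broken (reactants):
  C–H: 4 × 419 = 1676
  C=C: 1 × 626 = 626
  H–F: 1 × 584 = 584
  Σ(broken) = 2886 kJ
Bonds formed (products):
  C–C: 1 × 357 = 357
  C–F: 1 × 480 = 480
  C–H: 5 × 419 = 2095
  Σ(formed) = 2932 kJ
ΔH = Σ(broken) − Σ(formed) = 2886 − 2932 = −46 kJ
For 4× the reaction as written: 4 × (−46) = −184 kJ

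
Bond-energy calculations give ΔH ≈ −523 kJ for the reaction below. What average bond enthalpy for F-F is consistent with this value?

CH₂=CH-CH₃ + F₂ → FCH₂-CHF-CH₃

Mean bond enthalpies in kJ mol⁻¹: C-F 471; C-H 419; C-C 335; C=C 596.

D(F-F) ≈ 158 kJ/mol

Let D be the F-F bond energy.
Σ(broken) = 1×335 + 6×419 + 1×596 + 1×D = 3445 + D
Σ(formed) = 2×335 + 2×471 + 6×419 = 4126
ΔH = Σ(broken) − Σ(formed) = (3445 + D) − (4126) = −681 + D
Setting this equal to −523 kJ gives D = 158 kJ/mol.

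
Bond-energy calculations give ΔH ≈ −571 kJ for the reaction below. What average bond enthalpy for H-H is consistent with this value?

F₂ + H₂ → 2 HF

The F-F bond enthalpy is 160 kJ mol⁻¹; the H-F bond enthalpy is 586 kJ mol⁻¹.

Let D be the H-H bond energy.
Σ(broken) = 1×160 + 1×D = 160 + D
Σ(formed) = 2×586 = 1172
ΔH = Σ(broken) − Σ(formed) = (160 + D) − (1172) = −1012 + D
Setting this equal to −571 kJ gives D = 441 kJ/mol.

D(H-H) ≈ 441 kJ/mol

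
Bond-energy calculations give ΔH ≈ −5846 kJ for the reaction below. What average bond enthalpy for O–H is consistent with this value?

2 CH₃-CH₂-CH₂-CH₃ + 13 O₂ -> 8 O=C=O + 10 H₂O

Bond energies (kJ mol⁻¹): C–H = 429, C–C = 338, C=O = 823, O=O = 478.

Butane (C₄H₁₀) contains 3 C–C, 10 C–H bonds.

Let D be the O–H bond energy.
Σ(broken) = 6×338 + 20×429 + 13×478 = 16822
Σ(formed) = 16×823 + 20×D = 13168 + 20D
ΔH = Σ(broken) − Σ(formed) = (16822) − (13168 + 20D) = +3654 − 20D
Setting this equal to −5846 kJ gives 20D = 9500, so D = 475 kJ/mol.

D(O–H) ≈ 475 kJ/mol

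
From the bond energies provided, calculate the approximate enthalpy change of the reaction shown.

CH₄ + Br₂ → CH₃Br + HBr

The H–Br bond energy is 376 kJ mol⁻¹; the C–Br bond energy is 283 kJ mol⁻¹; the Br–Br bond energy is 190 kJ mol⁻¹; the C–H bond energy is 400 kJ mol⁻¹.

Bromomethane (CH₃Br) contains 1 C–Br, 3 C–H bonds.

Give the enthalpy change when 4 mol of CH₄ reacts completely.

ΔH = −276 kJ

Bonds broken (reactants):
  Br–Br: 1 × 190 = 190
  C–H: 4 × 400 = 1600
  Σ(broken) = 1790 kJ
Bonds formed (products):
  C–Br: 1 × 283 = 283
  C–H: 3 × 400 = 1200
  H–Br: 1 × 376 = 376
  Σ(formed) = 1859 kJ
ΔH = Σ(broken) − Σ(formed) = 1790 − 1859 = −69 kJ
For 4× the reaction as written: 4 × (−69) = −276 kJ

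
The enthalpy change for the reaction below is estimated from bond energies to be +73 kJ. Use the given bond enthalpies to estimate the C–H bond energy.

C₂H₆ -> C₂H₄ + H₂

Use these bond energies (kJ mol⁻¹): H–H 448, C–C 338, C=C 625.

Let D be the C–H bond energy.
Σ(broken) = 1×338 + 6×D = 338 + 6D
Σ(formed) = 4×D + 1×625 + 1×448 = 1073 + 4D
ΔH = Σ(broken) − Σ(formed) = (338 + 6D) − (1073 + 4D) = −735 + 2D
Setting this equal to +73 kJ gives 2D = 808, so D = 404 kJ/mol.

D(C–H) ≈ 404 kJ/mol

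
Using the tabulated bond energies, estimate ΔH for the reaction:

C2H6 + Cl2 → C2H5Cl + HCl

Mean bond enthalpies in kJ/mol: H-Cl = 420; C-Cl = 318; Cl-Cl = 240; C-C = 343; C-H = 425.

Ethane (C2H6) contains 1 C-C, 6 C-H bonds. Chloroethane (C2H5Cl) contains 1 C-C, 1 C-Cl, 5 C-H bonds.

Bonds broken (reactants):
  C-C: 1 × 343 = 343
  C-H: 6 × 425 = 2550
  Cl-Cl: 1 × 240 = 240
  Σ(broken) = 3133 kJ
Bonds formed (products):
  C-C: 1 × 343 = 343
  C-Cl: 1 × 318 = 318
  C-H: 5 × 425 = 2125
  H-Cl: 1 × 420 = 420
  Σ(formed) = 3206 kJ
ΔH = Σ(broken) − Σ(formed) = 3133 − 3206 = −73 kJ

ΔH ≈ −73 kJ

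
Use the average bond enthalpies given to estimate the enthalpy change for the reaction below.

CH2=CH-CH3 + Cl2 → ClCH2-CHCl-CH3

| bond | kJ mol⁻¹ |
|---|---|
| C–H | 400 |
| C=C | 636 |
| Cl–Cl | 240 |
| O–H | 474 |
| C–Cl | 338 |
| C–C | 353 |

ΔH ≈ −153 kJ

Bonds broken (reactants):
  C–C: 1 × 353 = 353
  C–H: 6 × 400 = 2400
  C=C: 1 × 636 = 636
  Cl–Cl: 1 × 240 = 240
  Σ(broken) = 3629 kJ
Bonds formed (products):
  C–C: 2 × 353 = 706
  C–Cl: 2 × 338 = 676
  C–H: 6 × 400 = 2400
  Σ(formed) = 3782 kJ
ΔH = Σ(broken) − Σ(formed) = 3629 − 3782 = −153 kJ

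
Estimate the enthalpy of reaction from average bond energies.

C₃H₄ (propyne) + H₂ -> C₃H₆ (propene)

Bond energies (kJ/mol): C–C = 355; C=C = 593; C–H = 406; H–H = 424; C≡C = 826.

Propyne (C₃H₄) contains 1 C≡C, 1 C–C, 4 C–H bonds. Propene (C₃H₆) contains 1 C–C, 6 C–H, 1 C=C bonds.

Bonds broken (reactants):
  C≡C: 1 × 826 = 826
  C–C: 1 × 355 = 355
  C–H: 4 × 406 = 1624
  H–H: 1 × 424 = 424
  Σ(broken) = 3229 kJ
Bonds formed (products):
  C–C: 1 × 355 = 355
  C–H: 6 × 406 = 2436
  C=C: 1 × 593 = 593
  Σ(formed) = 3384 kJ
ΔH = Σ(broken) − Σ(formed) = 3229 − 3384 = −155 kJ

ΔH ≈ −155 kJ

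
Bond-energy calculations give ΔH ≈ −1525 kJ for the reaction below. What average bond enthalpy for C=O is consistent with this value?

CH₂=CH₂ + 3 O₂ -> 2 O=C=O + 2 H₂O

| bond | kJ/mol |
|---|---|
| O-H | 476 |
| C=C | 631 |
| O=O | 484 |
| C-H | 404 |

D(C=O) ≈ 830 kJ/mol

Let D be the C=O bond energy.
Σ(broken) = 4×404 + 1×631 + 3×484 = 3699
Σ(formed) = 4×D + 4×476 = 1904 + 4D
ΔH = Σ(broken) − Σ(formed) = (3699) − (1904 + 4D) = +1795 − 4D
Setting this equal to −1525 kJ gives 4D = 3320, so D = 830 kJ/mol.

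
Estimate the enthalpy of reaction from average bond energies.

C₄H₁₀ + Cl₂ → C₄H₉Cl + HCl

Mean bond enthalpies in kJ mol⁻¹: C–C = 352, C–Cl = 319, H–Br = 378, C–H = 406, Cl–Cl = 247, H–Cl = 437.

Bonds broken (reactants):
  C–C: 3 × 352 = 1056
  C–H: 10 × 406 = 4060
  Cl–Cl: 1 × 247 = 247
  Σ(broken) = 5363 kJ
Bonds formed (products):
  C–C: 3 × 352 = 1056
  C–Cl: 1 × 319 = 319
  C–H: 9 × 406 = 3654
  H–Cl: 1 × 437 = 437
  Σ(formed) = 5466 kJ
ΔH = Σ(broken) − Σ(formed) = 5363 − 5466 = −103 kJ

ΔH ≈ −103 kJ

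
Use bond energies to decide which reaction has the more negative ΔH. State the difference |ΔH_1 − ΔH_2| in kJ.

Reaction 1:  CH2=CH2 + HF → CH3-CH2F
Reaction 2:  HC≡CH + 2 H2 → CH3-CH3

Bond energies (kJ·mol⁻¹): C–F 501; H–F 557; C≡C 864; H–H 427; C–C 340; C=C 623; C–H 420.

Reaction 1:
  Bonds broken (reactants):
    C–H: 4 × 420 = 1680
    C=C: 1 × 623 = 623
    H–F: 1 × 557 = 557
    Σ(broken) = 2860 kJ
  Bonds formed (products):
    C–C: 1 × 340 = 340
    C–F: 1 × 501 = 501
    C–H: 5 × 420 = 2100
    Σ(formed) = 2941 kJ
  ΔH_1 = 2860 − 2941 = −81 kJ
Reaction 2:
  Bonds broken (reactants):
    C≡C: 1 × 864 = 864
    C–H: 2 × 420 = 840
    H–H: 2 × 427 = 854
    Σ(broken) = 2558 kJ
  Bonds formed (products):
    C–C: 1 × 340 = 340
    C–H: 6 × 420 = 2520
    Σ(formed) = 2860 kJ
  ΔH_2 = 2558 − 2860 = −302 kJ
ΔH_1 − ΔH_2 = +221 kJ, so reaction 2 has the more negative ΔH; |ΔH_1 − ΔH_2| = 221 kJ.

Reaction 2, by 221 kJ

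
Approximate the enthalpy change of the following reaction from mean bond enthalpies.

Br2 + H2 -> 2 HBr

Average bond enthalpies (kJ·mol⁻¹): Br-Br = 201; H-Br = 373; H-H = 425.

Bonds broken (reactants):
  Br-Br: 1 × 201 = 201
  H-H: 1 × 425 = 425
  Σ(broken) = 626 kJ
Bonds formed (products):
  H-Br: 2 × 373 = 746
  Σ(formed) = 746 kJ
ΔH = Σ(broken) − Σ(formed) = 626 − 746 = −120 kJ

ΔH ≈ −120 kJ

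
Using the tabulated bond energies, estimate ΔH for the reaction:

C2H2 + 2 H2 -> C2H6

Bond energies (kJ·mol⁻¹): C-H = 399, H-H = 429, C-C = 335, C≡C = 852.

Bonds broken (reactants):
  C≡C: 1 × 852 = 852
  C-H: 2 × 399 = 798
  H-H: 2 × 429 = 858
  Σ(broken) = 2508 kJ
Bonds formed (products):
  C-C: 1 × 335 = 335
  C-H: 6 × 399 = 2394
  Σ(formed) = 2729 kJ
ΔH = Σ(broken) − Σ(formed) = 2508 − 2729 = −221 kJ

ΔH ≈ −221 kJ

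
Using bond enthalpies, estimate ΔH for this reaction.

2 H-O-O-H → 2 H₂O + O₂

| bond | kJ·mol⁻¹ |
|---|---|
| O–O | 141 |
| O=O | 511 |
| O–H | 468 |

ΔH ≈ −229 kJ

Bonds broken (reactants):
  O–H: 4 × 468 = 1872
  O–O: 2 × 141 = 282
  Σ(broken) = 2154 kJ
Bonds formed (products):
  O–H: 4 × 468 = 1872
  O=O: 1 × 511 = 511
  Σ(formed) = 2383 kJ
ΔH = Σ(broken) − Σ(formed) = 2154 − 2383 = −229 kJ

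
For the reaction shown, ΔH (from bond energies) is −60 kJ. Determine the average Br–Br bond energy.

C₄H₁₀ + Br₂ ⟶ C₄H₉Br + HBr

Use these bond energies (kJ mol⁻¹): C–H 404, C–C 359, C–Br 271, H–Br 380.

D(Br–Br) ≈ 187 kJ/mol

Let D be the Br–Br bond energy.
Σ(broken) = 1×D + 3×359 + 10×404 = 5117 + D
Σ(formed) = 1×271 + 3×359 + 9×404 + 1×380 = 5364
ΔH = Σ(broken) − Σ(formed) = (5117 + D) − (5364) = −247 + D
Setting this equal to −60 kJ gives D = 187 kJ/mol.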